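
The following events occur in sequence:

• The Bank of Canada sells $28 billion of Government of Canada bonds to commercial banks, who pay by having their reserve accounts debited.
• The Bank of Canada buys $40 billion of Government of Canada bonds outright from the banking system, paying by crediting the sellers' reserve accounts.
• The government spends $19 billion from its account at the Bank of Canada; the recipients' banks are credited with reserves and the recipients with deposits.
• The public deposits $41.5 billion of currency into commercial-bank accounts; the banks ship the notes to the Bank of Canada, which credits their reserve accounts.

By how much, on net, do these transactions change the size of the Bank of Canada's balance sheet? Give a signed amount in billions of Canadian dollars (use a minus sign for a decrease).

Bank of Canada balance sheet:
  Assets:      Securities +$12B
  Liabilities: Bank reserves +$72.5B, Currency in circulation −$41.5B, Government deposits −$19B
Change in total Bank of Canada assets = +$12 billion.

+$12 billion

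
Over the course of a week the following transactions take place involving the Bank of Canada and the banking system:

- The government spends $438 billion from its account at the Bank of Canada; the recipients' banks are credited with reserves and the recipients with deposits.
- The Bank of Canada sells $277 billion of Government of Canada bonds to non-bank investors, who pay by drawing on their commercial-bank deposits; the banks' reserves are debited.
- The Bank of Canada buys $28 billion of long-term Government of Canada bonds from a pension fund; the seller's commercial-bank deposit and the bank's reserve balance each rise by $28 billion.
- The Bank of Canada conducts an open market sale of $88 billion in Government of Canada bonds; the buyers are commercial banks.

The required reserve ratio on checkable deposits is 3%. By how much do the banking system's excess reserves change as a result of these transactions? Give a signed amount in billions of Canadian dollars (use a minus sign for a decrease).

Government spending $438 billion: reserves +$438B, deposits +$438B.
Asset sale (to non-banks) $277 billion: reserves −$277B, deposits −$277B.
Asset purchase (from non-banks) $28 billion: reserves +$28B, deposits +$28B.
OMO sale (to banks) $88 billion: reserves −$88B, deposits 0.
Totals: Δreserves = +$101B, Δdeposits = +$189B.
Δrequired reserves = 3% × +$189B = +$5.67B.
Δexcess reserves = Δreserves − Δrequired = +$101B − (+$5.67B) = +$95.33 billion.

+$95.33 billion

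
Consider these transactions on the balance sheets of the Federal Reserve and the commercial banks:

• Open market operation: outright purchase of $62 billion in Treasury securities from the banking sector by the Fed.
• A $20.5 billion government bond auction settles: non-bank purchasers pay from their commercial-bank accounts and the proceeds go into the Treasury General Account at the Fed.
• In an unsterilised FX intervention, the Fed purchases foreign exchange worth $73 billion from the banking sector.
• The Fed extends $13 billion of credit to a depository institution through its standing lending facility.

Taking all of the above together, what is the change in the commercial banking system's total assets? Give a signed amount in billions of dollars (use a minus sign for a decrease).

-$7.5 billion

OMO purchase (from banks) $62 billion: just an asset swap on bank balance sheets → 0.
Government account inflow $20.5 billion: bank balance sheets shrink → −$20.5B.
FX purchase $73 billion: just an asset swap on bank balance sheets → 0.
Discount-window loan $13 billion: bank balance sheets expand → +$13B.
Net: 0 − 20.5 + 0 + 13 = -$7.5 billion.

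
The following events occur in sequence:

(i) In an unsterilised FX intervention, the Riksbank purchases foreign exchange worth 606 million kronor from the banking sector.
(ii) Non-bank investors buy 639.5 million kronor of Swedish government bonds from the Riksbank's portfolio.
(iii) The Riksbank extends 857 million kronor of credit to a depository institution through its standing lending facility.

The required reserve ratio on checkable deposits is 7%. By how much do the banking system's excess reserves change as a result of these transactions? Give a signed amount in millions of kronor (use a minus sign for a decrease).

+868.265 million

FX purchase 606 million kronor: reserves +606M, deposits 0.
Asset sale (to non-banks) 639.5 million kronor: reserves −639.5M, deposits −639.5M.
Discount-window loan 857 million kronor: reserves +857M, deposits 0.
Totals: Δreserves = +823.5M, Δdeposits = −639.5M.
Δrequired reserves = 7% × −639.5M = −44.765M.
Δexcess reserves = Δreserves − Δrequired = +823.5M − (−44.765M) = +868.265 million.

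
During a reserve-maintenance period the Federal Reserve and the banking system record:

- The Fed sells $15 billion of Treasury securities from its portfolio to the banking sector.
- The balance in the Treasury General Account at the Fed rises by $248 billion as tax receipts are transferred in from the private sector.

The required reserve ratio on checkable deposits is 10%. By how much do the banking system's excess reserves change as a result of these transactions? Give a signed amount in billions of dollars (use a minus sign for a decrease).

OMO sale (to banks) $15 billion: reserves −$15B, deposits 0.
Government account inflow $248 billion: reserves −$248B, deposits −$248B.
Totals: Δreserves = −$263B, Δdeposits = −$248B.
Δrequired reserves = 10% × −$248B = −$24.8B.
Δexcess reserves = Δreserves − Δrequired = −$263B − (−$24.8B) = -$238.2 billion.

-$238.2 billion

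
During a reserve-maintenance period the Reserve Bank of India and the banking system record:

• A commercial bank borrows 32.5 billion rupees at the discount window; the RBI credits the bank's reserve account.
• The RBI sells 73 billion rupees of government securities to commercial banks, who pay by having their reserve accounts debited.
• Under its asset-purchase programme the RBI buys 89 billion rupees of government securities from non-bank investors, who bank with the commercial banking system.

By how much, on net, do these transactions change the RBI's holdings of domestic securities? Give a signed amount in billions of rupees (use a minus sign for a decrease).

RBI balance sheet:
  Assets:      Securities +16B, Loans to banks +32.5B
  Liabilities: Bank reserves +48.5B
So the change in the RBI's holdings of domestic securities is +16 billion.

+16 billion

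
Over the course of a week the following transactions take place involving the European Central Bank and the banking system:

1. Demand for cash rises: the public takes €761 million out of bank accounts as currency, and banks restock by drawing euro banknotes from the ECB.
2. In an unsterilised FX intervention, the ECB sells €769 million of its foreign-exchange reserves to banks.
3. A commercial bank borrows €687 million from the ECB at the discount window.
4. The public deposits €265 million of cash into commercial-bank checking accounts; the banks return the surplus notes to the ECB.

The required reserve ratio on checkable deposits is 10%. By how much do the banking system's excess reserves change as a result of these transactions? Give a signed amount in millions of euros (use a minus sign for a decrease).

Currency withdrawal €761 million: reserves −€761M, deposits −€761M.
FX sale €769 million: reserves −€769M, deposits 0.
Discount-window loan €687 million: reserves +€687M, deposits 0.
Currency deposit €265 million: reserves +€265M, deposits +€265M.
Totals: Δreserves = −€578M, Δdeposits = −€496M.
Δrequired reserves = 10% × −€496M = −€49.6M.
Δexcess reserves = Δreserves − Δrequired = −€578M − (−€49.6M) = -€528.4 million.

-€528.4 million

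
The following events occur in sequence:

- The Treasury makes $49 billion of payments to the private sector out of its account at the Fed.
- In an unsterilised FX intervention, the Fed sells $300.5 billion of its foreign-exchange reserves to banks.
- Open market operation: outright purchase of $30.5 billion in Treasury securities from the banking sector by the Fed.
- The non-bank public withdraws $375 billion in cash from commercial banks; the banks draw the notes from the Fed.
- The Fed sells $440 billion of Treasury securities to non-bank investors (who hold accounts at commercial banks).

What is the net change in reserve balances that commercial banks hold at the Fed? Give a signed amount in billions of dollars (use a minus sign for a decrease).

-$1036 billion

Fed balance sheet:
  Assets:      Securities −$409.5B, Foreign assets −$300.5B
  Liabilities: Bank reserves −$1036B, Currency in circulation +$375B, Government deposits −$49B
So the change in reserve balances that commercial banks hold at the Fed is -$1036 billion.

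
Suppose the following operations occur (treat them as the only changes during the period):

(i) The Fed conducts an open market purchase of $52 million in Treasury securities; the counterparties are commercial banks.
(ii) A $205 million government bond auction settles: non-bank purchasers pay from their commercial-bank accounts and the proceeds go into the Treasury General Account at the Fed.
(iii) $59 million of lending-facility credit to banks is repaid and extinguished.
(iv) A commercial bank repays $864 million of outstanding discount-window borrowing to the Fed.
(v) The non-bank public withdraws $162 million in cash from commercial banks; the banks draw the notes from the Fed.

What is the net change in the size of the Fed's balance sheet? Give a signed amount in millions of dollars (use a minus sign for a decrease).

OMO purchase (from banks) $52 million: a Fed asset is acquired → +$52M.
Government account inflow $205 million: only the composition of liabilities changes → 0.
Discount-window repayment $59 million: a Fed asset is shed → −$59M.
Discount-window repayment $864 million: a Fed asset is shed → −$864M.
Currency withdrawal $162 million: only the composition of liabilities changes → 0.
Net: 52 + 0 − 59 − 864 + 0 = -$871 million.

-$871 million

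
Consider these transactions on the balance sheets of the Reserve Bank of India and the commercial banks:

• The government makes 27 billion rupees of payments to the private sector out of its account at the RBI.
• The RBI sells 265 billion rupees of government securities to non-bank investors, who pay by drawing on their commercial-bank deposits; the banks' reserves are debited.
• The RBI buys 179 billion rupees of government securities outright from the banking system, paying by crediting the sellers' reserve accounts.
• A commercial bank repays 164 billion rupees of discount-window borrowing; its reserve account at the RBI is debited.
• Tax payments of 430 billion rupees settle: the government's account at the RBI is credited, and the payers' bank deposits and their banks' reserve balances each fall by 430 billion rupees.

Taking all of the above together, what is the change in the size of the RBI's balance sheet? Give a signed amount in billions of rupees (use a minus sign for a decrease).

-250 billion

RBI balance sheet:
  Assets:      Securities −86B, Loans to banks −164B
  Liabilities: Bank reserves −653B, Government deposits +403B
Commercial banking system:
  Assets:      Reserves at CB −653B, Securities −179B
  Liabilities: Checkable deposits −668B, Borrowings from CB −164B
Change in total RBI assets = -250 billion.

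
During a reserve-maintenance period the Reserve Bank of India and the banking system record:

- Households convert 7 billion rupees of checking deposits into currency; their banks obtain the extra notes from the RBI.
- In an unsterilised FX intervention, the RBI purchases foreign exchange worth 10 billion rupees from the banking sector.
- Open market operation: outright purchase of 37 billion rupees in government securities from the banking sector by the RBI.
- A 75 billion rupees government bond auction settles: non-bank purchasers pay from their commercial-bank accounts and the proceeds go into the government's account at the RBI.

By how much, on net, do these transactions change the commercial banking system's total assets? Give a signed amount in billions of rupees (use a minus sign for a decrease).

-82 billion

RBI balance sheet:
  Assets:      Securities +37B, Foreign assets +10B
  Liabilities: Bank reserves −35B, Currency in circulation +7B, Government deposits +75B
Commercial banking system:
  Assets:      Reserves at CB −35B, Securities −37B, Foreign assets −10B
  Liabilities: Checkable deposits −82B
Change in total bank assets = -82 billion.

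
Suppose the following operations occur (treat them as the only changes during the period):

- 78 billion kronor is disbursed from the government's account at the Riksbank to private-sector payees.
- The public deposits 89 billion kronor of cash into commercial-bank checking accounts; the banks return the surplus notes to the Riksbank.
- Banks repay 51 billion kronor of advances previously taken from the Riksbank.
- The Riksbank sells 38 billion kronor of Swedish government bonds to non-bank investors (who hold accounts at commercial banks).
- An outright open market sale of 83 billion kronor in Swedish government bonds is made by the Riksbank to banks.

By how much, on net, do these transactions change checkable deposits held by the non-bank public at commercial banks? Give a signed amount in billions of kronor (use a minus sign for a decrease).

Government spending 78 billion kronor: non-bank counterparties' bank balances rise → +78B.
Currency deposit 89 billion kronor: non-bank counterparties' bank balances rise → +89B.
Discount-window repayment 51 billion kronor: the counterparty is a bank, so public deposits are unchanged → 0.
Asset sale (to non-banks) 38 billion kronor: non-bank counterparties' bank balances fall → −38B.
OMO sale (to banks) 83 billion kronor: the counterparty is a bank, so public deposits are unchanged → 0.
Net: 78 + 89 + 0 − 38 + 0 = +129 billion.

+129 billion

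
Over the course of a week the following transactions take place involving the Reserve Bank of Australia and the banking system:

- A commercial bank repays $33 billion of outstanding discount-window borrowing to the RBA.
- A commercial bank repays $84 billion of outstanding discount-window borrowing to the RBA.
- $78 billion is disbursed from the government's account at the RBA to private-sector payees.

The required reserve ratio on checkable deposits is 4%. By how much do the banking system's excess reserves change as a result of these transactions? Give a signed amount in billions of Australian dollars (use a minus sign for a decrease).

-$42.12 billion

Discount-window repayment $33 billion: reserves −$33B, deposits 0.
Discount-window repayment $84 billion: reserves −$84B, deposits 0.
Government spending $78 billion: reserves +$78B, deposits +$78B.
Totals: Δreserves = −$39B, Δdeposits = +$78B.
Δrequired reserves = 4% × +$78B = +$3.12B.
Δexcess reserves = Δreserves − Δrequired = −$39B − (+$3.12B) = -$42.12 billion.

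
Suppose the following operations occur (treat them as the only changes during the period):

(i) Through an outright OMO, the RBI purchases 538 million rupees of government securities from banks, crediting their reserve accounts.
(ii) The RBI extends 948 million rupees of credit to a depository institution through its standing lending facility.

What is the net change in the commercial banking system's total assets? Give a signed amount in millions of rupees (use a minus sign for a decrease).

OMO purchase (from banks) 538 million rupees: just an asset swap on bank balance sheets → 0.
Discount-window loan 948 million rupees: bank balance sheets expand → +948M.
Net: 0 + 948 = +948 million.

+948 million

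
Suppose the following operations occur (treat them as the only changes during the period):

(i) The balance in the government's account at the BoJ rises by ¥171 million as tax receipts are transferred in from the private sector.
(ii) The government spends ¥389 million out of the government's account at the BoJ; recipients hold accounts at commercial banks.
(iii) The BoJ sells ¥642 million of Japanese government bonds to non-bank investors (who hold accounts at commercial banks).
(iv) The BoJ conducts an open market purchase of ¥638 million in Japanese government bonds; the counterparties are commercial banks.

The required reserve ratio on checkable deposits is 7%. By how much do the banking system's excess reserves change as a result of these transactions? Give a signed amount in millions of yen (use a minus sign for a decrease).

Government account inflow ¥171 million: reserves −¥171M, deposits −¥171M.
Government spending ¥389 million: reserves +¥389M, deposits +¥389M.
Asset sale (to non-banks) ¥642 million: reserves −¥642M, deposits −¥642M.
OMO purchase (from banks) ¥638 million: reserves +¥638M, deposits 0.
Totals: Δreserves = +¥214M, Δdeposits = −¥424M.
Δrequired reserves = 7% × −¥424M = −¥29.68M.
Δexcess reserves = Δreserves − Δrequired = +¥214M − (−¥29.68M) = +¥243.68 million.

+¥243.68 million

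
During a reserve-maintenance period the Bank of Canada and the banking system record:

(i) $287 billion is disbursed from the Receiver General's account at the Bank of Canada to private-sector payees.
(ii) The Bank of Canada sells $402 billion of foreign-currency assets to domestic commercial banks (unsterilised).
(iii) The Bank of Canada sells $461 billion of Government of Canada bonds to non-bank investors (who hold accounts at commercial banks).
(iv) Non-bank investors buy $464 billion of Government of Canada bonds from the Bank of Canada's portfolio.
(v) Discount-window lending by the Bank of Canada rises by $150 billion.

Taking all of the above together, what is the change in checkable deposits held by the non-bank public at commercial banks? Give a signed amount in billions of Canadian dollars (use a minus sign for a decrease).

-$638 billion

Bank of Canada balance sheet:
  Assets:      Securities −$925B, Loans to banks +$150B, Foreign assets −$402B
  Liabilities: Bank reserves −$890B, Government deposits −$287B
Commercial banking system:
  Assets:      Reserves at CB −$890B, Foreign assets +$402B
  Liabilities: Checkable deposits −$638B, Borrowings from CB +$150B
So the change in checkable deposits held by the non-bank public at commercial banks is -$638 billion.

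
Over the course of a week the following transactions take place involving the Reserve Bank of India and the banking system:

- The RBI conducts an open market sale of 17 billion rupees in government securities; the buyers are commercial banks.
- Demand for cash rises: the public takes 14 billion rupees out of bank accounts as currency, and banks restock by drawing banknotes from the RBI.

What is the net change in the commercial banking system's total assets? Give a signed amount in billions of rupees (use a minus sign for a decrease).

-14 billion

RBI balance sheet:
  Assets:      Securities −17B
  Liabilities: Bank reserves −31B, Currency in circulation +14B
Commercial banking system:
  Assets:      Reserves at CB −31B, Securities +17B
  Liabilities: Checkable deposits −14B
Change in total bank assets = -14 billion.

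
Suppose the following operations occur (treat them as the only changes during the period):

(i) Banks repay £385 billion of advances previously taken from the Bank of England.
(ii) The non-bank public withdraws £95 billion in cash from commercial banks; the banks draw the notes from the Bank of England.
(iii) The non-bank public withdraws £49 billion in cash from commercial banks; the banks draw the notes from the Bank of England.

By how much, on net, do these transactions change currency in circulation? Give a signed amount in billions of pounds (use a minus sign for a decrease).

Discount-window repayment £385 billion: no currency enters or leaves circulation → 0.
Currency withdrawal £95 billion: notes leave the central bank → +£95B.
Currency withdrawal £49 billion: notes leave the central bank → +£49B.
Net: 0 + 95 + 49 = +£144 billion.

+£144 billion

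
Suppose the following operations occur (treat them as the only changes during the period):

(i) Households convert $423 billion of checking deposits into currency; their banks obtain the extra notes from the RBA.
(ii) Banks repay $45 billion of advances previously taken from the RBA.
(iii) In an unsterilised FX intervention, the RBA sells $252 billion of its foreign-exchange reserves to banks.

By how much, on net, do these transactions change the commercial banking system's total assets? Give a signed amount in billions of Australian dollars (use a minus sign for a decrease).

Currency withdrawal $423 billion: bank balance sheets shrink → −$423B.
Discount-window repayment $45 billion: bank balance sheets shrink → −$45B.
FX sale $252 billion: just an asset swap on bank balance sheets → 0.
Net: −423 − 45 + 0 = -$468 billion.

-$468 billion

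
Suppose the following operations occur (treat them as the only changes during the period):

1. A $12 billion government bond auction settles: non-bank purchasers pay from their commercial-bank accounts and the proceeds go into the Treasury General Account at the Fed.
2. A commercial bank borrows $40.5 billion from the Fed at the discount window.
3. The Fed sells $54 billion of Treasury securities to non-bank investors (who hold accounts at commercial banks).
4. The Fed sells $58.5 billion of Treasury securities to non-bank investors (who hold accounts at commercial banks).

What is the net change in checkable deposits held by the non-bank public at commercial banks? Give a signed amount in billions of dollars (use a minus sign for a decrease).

-$124.5 billion

Fed balance sheet:
  Assets:      Securities −$112.5B, Loans to banks +$40.5B
  Liabilities: Bank reserves −$84B, Government deposits +$12B
Commercial banking system:
  Assets:      Reserves at CB −$84B
  Liabilities: Checkable deposits −$124.5B, Borrowings from CB +$40.5B
So the change in checkable deposits held by the non-bank public at commercial banks is -$124.5 billion.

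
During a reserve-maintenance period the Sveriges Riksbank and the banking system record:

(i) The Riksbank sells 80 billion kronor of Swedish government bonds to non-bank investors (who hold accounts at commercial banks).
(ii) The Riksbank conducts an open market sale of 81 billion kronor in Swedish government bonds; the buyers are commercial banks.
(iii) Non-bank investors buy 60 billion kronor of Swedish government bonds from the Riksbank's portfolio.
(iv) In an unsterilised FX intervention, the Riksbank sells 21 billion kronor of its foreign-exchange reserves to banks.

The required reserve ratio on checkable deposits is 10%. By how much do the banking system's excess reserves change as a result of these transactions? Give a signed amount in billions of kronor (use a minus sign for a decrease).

Asset sale (to non-banks) 80 billion kronor: reserves −80B, deposits −80B.
OMO sale (to banks) 81 billion kronor: reserves −81B, deposits 0.
Asset sale (to non-banks) 60 billion kronor: reserves −60B, deposits −60B.
FX sale 21 billion kronor: reserves −21B, deposits 0.
Totals: Δreserves = −242B, Δdeposits = −140B.
Δrequired reserves = 10% × −140B = −14B.
Δexcess reserves = Δreserves − Δrequired = −242B − (−14B) = -228 billion.

-228 billion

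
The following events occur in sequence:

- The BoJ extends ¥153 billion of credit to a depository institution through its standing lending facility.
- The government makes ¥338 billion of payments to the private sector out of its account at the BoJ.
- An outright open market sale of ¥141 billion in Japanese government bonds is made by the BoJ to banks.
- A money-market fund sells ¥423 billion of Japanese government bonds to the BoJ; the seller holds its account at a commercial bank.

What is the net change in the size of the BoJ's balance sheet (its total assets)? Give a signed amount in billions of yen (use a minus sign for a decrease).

Discount-window loan ¥153 billion: a BoJ asset is acquired → +¥153B.
Government spending ¥338 billion: only the composition of liabilities changes → 0.
OMO sale (to banks) ¥141 billion: a BoJ asset is shed → −¥141B.
Asset purchase (from non-banks) ¥423 billion: a BoJ asset is acquired → +¥423B.
Net: 153 + 0 − 141 + 423 = +¥435 billion.

+¥435 billion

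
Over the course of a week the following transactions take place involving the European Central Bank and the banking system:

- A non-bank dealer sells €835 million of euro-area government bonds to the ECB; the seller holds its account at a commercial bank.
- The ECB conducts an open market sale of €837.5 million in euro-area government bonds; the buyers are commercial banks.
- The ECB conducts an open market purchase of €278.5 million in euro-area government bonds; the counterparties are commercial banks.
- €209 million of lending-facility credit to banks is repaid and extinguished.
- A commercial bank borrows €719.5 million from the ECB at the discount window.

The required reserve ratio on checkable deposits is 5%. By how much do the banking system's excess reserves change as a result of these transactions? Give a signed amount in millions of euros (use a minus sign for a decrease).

+€744.75 million

Asset purchase (from non-banks) €835 million: reserves +€835M, deposits +€835M.
OMO sale (to banks) €837.5 million: reserves −€837.5M, deposits 0.
OMO purchase (from banks) €278.5 million: reserves +€278.5M, deposits 0.
Discount-window repayment €209 million: reserves −€209M, deposits 0.
Discount-window loan €719.5 million: reserves +€719.5M, deposits 0.
Totals: Δreserves = +€786.5M, Δdeposits = +€835M.
Δrequired reserves = 5% × +€835M = +€41.75M.
Δexcess reserves = Δreserves − Δrequired = +€786.5M − (+€41.75M) = +€744.75 million.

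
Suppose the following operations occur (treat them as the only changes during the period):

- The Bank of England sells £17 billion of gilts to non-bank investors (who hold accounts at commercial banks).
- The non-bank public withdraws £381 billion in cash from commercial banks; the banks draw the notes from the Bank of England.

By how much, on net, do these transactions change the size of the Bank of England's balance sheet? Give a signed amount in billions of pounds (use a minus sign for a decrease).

Bank of England balance sheet:
  Assets:      Securities −£17B
  Liabilities: Bank reserves −£398B, Currency in circulation +£381B
Commercial banking system:
  Assets:      Reserves at CB −£398B
  Liabilities: Checkable deposits −£398B
Change in total Bank of England assets = -£17 billion.

-£17 billion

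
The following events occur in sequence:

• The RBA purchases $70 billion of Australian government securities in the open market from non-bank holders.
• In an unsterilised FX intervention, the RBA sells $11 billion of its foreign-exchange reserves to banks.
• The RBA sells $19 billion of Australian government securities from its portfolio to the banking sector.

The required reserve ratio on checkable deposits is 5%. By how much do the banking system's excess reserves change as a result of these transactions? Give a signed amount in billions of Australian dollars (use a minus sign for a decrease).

+$36.5 billion

Asset purchase (from non-banks) $70 billion: reserves +$70B, deposits +$70B.
FX sale $11 billion: reserves −$11B, deposits 0.
OMO sale (to banks) $19 billion: reserves −$19B, deposits 0.
Totals: Δreserves = +$40B, Δdeposits = +$70B.
Δrequired reserves = 5% × +$70B = +$3.5B.
Δexcess reserves = Δreserves − Δrequired = +$40B − (+$3.5B) = +$36.5 billion.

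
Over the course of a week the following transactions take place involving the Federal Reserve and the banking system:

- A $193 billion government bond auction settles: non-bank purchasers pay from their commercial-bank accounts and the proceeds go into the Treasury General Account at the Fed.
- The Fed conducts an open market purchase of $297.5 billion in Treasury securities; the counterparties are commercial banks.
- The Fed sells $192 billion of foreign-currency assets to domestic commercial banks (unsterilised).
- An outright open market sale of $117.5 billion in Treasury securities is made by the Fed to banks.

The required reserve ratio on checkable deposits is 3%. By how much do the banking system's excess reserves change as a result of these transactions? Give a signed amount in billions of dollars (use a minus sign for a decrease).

-$199.21 billion

Government account inflow $193 billion: reserves −$193B, deposits −$193B.
OMO purchase (from banks) $297.5 billion: reserves +$297.5B, deposits 0.
FX sale $192 billion: reserves −$192B, deposits 0.
OMO sale (to banks) $117.5 billion: reserves −$117.5B, deposits 0.
Totals: Δreserves = −$205B, Δdeposits = −$193B.
Δrequired reserves = 3% × −$193B = −$5.79B.
Δexcess reserves = Δreserves − Δrequired = −$205B − (−$5.79B) = -$199.21 billion.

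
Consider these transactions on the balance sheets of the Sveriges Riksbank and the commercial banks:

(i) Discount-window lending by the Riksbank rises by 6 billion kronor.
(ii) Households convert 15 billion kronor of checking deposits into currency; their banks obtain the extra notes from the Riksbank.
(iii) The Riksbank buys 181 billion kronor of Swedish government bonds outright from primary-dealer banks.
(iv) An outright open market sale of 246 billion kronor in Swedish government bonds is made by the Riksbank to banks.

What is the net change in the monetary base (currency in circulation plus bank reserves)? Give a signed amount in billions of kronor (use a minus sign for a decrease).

-59 billion

Discount-window loan 6 billion kronor: Riksbank balance sheet expands → +6B.
Currency withdrawal 15 billion kronor: just a shift between currency and reserves — both are base money → 0.
OMO purchase (from banks) 181 billion kronor: Riksbank balance sheet expands → +181B.
OMO sale (to banks) 246 billion kronor: Riksbank balance sheet contracts → −246B.
Net: 6 + 0 + 181 − 246 = -59 billion.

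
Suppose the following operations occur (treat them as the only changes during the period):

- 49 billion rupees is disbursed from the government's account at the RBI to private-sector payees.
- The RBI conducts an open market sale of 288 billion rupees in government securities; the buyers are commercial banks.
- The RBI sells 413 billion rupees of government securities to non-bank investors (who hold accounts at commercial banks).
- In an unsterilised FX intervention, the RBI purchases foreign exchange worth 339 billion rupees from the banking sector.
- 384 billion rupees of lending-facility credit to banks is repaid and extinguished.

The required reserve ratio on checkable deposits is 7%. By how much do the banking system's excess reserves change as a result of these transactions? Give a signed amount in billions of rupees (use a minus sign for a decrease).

-671.52 billion

Government spending 49 billion rupees: reserves +49B, deposits +49B.
OMO sale (to banks) 288 billion rupees: reserves −288B, deposits 0.
Asset sale (to non-banks) 413 billion rupees: reserves −413B, deposits −413B.
FX purchase 339 billion rupees: reserves +339B, deposits 0.
Discount-window repayment 384 billion rupees: reserves −384B, deposits 0.
Totals: Δreserves = −697B, Δdeposits = −364B.
Δrequired reserves = 7% × −364B = −25.48B.
Δexcess reserves = Δreserves − Δrequired = −697B − (−25.48B) = -671.52 billion.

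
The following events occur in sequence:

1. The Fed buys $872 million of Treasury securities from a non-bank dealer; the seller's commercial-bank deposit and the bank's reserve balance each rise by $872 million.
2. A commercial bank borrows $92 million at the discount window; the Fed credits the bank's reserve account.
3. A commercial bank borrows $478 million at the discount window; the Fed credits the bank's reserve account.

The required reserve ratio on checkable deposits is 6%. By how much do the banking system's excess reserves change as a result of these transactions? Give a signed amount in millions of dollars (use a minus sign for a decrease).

Asset purchase (from non-banks) $872 million: reserves +$872M, deposits +$872M.
Discount-window loan $92 million: reserves +$92M, deposits 0.
Discount-window loan $478 million: reserves +$478M, deposits 0.
Totals: Δreserves = +$1442M, Δdeposits = +$872M.
Δrequired reserves = 6% × +$872M = +$52.32M.
Δexcess reserves = Δreserves − Δrequired = +$1442M − (+$52.32M) = +$1389.68 million.

+$1389.68 million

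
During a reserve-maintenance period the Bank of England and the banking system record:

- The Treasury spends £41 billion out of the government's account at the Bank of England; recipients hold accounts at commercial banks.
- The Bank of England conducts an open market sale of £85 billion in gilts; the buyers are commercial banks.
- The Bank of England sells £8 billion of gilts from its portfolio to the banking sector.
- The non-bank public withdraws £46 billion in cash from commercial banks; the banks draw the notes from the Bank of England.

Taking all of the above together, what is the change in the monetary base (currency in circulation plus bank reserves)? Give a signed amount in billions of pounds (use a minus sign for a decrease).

Government spending £41 billion: a non-base liability converts back to reserves → +£41B.
OMO sale (to banks) £85 billion: Bank of England balance sheet contracts → −£85B.
OMO sale (to banks) £8 billion: Bank of England balance sheet contracts → −£8B.
Currency withdrawal £46 billion: just a shift between currency and reserves — both are base money → 0.
Net: 41 − 85 − 8 + 0 = -£52 billion.

-£52 billion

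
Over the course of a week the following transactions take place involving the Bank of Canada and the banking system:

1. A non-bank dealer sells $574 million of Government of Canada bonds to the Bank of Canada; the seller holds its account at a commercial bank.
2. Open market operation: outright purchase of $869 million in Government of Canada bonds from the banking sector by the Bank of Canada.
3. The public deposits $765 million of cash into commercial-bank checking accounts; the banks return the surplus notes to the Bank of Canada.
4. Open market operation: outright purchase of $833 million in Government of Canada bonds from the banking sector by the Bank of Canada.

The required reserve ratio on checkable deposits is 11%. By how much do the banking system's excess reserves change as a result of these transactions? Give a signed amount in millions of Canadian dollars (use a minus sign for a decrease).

Asset purchase (from non-banks) $574 million: reserves +$574M, deposits +$574M.
OMO purchase (from banks) $869 million: reserves +$869M, deposits 0.
Currency deposit $765 million: reserves +$765M, deposits +$765M.
OMO purchase (from banks) $833 million: reserves +$833M, deposits 0.
Totals: Δreserves = +$3041M, Δdeposits = +$1339M.
Δrequired reserves = 11% × +$1339M = +$147.29M.
Δexcess reserves = Δreserves − Δrequired = +$3041M − (+$147.29M) = +$2893.71 million.

+$2893.71 million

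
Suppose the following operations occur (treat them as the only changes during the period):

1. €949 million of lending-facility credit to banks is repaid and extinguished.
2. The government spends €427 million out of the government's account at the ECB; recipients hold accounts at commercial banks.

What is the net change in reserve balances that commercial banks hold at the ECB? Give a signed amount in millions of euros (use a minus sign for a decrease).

ECB balance sheet:
  Assets:      Loans to banks −€949M
  Liabilities: Bank reserves −€522M, Government deposits −€427M
So the change in reserve balances that commercial banks hold at the ECB is -€522 million.

-€522 million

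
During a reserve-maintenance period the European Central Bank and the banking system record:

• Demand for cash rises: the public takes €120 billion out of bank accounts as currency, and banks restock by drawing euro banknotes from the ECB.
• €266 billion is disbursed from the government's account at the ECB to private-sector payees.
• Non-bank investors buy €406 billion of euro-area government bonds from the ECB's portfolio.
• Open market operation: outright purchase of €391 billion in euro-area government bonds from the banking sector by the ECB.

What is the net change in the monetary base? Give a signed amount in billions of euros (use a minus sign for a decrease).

+€251 billion

Currency withdrawal €120 billion: just a shift between currency and reserves — both are base money → 0.
Government spending €266 billion: a non-base liability converts back to reserves → +€266B.
Asset sale (to non-banks) €406 billion: ECB balance sheet contracts → −€406B.
OMO purchase (from banks) €391 billion: ECB balance sheet expands → +€391B.
Net: 0 + 266 − 406 + 391 = +€251 billion.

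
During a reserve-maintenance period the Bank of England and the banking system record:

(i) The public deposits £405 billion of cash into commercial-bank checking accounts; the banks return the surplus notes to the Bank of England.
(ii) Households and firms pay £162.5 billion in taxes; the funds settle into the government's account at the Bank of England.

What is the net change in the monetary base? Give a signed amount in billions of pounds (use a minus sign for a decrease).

-£162.5 billion

Currency deposit £405 billion: just a shift between currency and reserves — both are base money → 0.
Government account inflow £162.5 billion: reserves shift to a non-base liability → −£162.5B.
Net: 0 − 162.5 = -£162.5 billion.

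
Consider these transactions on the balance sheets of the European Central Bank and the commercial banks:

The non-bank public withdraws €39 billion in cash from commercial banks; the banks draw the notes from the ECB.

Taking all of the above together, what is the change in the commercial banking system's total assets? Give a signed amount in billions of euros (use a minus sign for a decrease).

ECB balance sheet:
  Assets:      no change
  Liabilities: Bank reserves −€39B, Currency in circulation +€39B
Commercial banking system:
  Assets:      Reserves at CB −€39B
  Liabilities: Checkable deposits −€39B
Change in total bank assets = -€39 billion.

-€39 billion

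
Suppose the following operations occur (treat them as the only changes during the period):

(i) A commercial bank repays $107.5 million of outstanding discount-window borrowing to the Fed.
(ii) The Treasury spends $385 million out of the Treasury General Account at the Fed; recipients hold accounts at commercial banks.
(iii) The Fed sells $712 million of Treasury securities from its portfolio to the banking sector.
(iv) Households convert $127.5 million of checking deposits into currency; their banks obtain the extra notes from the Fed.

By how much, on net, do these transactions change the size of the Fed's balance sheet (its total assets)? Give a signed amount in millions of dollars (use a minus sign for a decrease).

Discount-window repayment $107.5 million: a Fed asset is shed → −$107.5M.
Government spending $385 million: only the composition of liabilities changes → 0.
OMO sale (to banks) $712 million: a Fed asset is shed → −$712M.
Currency withdrawal $127.5 million: only the composition of liabilities changes → 0.
Net: −107.5 + 0 − 712 + 0 = -$819.5 million.

-$819.5 million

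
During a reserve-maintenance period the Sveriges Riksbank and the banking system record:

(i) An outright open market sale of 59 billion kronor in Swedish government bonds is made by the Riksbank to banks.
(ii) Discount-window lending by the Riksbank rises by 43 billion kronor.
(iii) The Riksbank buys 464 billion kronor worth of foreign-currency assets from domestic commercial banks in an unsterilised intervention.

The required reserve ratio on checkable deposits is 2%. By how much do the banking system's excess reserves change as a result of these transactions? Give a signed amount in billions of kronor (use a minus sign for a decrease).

+448 billion

OMO sale (to banks) 59 billion kronor: reserves −59B, deposits 0.
Discount-window loan 43 billion kronor: reserves +43B, deposits 0.
FX purchase 464 billion kronor: reserves +464B, deposits 0.
Totals: Δreserves = +448B, Δdeposits = 0.
Δrequired reserves = 2% × 0 = 0.
Δexcess reserves = Δreserves − Δrequired = +448B − (0) = +448 billion.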